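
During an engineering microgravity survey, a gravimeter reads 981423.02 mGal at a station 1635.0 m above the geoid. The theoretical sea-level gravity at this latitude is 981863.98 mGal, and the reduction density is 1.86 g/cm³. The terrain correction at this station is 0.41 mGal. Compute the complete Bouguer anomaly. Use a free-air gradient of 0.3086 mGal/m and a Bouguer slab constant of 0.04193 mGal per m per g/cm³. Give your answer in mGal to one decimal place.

-63.5

Free-air correction = 0.3086 × 1635.0 = 504.56 mGal
Free-air anomaly = 981423.02 − 981863.98 + (504.56) = 63.60 mGal
Bouguer slab correction = 0.04193 × 1.86 × 1635.0 = 127.51 mGal
Simple Bouguer anomaly = 63.60 − (127.51) = -63.91 mGal
Complete Bouguer anomaly = -63.91 + 0.41 = -63.50 mGal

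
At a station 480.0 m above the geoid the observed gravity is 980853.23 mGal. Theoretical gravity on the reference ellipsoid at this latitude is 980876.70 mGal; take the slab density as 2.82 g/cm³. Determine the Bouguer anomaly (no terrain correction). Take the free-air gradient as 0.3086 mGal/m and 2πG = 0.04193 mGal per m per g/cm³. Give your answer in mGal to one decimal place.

Free-air correction = 0.3086 × 480.0 = 148.13 mGal
Free-air anomaly = 980853.23 − 980876.70 + (148.13) = 124.66 mGal
Bouguer slab correction = 0.04193 × 2.82 × 480.0 = 56.76 mGal
Simple Bouguer anomaly = 124.66 − (56.76) = 67.90 mGal

67.9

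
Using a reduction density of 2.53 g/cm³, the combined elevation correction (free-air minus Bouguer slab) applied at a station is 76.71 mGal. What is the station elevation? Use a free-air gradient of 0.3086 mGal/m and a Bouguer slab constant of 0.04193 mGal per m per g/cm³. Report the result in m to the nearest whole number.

Combined gradient = 0.3086 − 0.04193 × 2.53 = 0.2025171 mGal/m
h = 76.71 / 0.2025171 = 378.78 m

379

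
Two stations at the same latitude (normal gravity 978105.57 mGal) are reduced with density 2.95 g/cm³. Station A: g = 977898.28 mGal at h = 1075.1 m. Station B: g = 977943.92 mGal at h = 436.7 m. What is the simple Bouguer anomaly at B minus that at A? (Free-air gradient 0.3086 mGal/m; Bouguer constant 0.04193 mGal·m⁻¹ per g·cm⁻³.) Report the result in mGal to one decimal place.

Δg_SB(A) = 977898.28 − 978105.57 + 0.3086×1075.1 − 0.04193×2.95×1075.1 = -8.50 mGal
Δg_SB(B) = 977943.92 − 978105.57 + 0.3086×436.7 − 0.04193×2.95×436.7 = -80.90 mGal
Difference = -80.90 − (-8.50) = -72.40 mGal

-72.4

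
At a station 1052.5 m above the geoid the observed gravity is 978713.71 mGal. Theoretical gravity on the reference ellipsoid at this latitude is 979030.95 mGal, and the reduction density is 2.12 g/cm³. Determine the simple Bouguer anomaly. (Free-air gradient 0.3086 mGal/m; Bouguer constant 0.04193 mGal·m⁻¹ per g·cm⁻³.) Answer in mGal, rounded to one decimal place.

Free-air correction = 0.3086 × 1052.5 = 324.80 mGal
Free-air anomaly = 978713.71 − 979030.95 + (324.80) = 7.56 mGal
Bouguer slab correction = 0.04193 × 2.12 × 1052.5 = 93.56 mGal
Simple Bouguer anomaly = 7.56 − (93.56) = -86.00 mGal

-86.0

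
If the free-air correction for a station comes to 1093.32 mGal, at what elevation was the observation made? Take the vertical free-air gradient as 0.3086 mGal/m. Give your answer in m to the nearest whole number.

3543

h = 1093.32 / 0.3086 = 3542.84 m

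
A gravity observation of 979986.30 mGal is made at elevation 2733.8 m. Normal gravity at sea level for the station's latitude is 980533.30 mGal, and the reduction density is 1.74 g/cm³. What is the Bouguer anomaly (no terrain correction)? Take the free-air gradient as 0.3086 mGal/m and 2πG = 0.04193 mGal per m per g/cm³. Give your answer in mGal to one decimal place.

97.2

Free-air correction = 0.3086 × 2733.8 = 843.65 mGal
Free-air anomaly = 979986.30 − 980533.30 + (843.65) = 296.65 mGal
Bouguer slab correction = 0.04193 × 1.74 × 2733.8 = 199.45 mGal
Simple Bouguer anomaly = 296.65 − (199.45) = 97.20 mGal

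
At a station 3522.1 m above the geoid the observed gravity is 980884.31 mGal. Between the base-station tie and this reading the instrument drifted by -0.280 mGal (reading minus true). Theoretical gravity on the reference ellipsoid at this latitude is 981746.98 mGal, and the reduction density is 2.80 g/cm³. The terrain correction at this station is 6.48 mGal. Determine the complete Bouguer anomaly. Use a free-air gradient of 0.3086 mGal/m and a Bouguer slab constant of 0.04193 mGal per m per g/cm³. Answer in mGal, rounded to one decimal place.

Drift-corrected reading = 980884.31 − (-0.280) = 980884.590 mGal
Free-air correction = 0.3086 × 3522.1 = 1086.92 mGal
Free-air anomaly = 980884.590 − 981746.98 + (1086.92) = 224.530 mGal
Bouguer slab correction = 0.04193 × 2.80 × 3522.1 = 413.51 mGal
Simple Bouguer anomaly = 224.530 − (413.51) = -188.980 mGal
Complete Bouguer anomaly = -188.980 + 6.48 = -182.500 mGal

-182.5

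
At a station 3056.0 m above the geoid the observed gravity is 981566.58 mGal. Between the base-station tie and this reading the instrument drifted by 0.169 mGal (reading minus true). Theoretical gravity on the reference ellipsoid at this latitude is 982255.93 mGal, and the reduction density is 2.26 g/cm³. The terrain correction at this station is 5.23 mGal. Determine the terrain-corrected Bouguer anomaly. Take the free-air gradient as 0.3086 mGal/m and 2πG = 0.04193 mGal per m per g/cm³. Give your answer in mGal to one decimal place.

Drift-corrected reading = 981566.58 − (0.169) = 981566.411 mGal
Free-air correction = 0.3086 × 3056.0 = 943.08 mGal
Free-air anomaly = 981566.411 − 982255.93 + (943.08) = 253.561 mGal
Bouguer slab correction = 0.04193 × 2.26 × 3056.0 = 289.59 mGal
Simple Bouguer anomaly = 253.561 − (289.59) = -36.029 mGal
Complete Bouguer anomaly = -36.029 + 5.23 = -30.799 mGal

-30.8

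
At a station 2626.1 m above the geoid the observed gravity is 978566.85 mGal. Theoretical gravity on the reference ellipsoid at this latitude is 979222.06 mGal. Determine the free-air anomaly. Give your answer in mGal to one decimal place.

155.2

Free-air correction = 0.3086 × 2626.1 = 810.41 mGal
Free-air anomaly = 978566.85 − 979222.06 + (810.41) = 155.20 mGal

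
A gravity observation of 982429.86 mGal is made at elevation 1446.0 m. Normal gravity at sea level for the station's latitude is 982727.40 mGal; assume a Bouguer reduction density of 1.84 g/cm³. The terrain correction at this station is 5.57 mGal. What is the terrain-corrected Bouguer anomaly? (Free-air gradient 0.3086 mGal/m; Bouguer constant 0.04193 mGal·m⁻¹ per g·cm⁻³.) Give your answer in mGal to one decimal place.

42.7

Free-air correction = 0.3086 × 1446.0 = 446.24 mGal
Free-air anomaly = 982429.86 − 982727.40 + (446.24) = 148.70 mGal
Bouguer slab correction = 0.04193 × 1.84 × 1446.0 = 111.56 mGal
Simple Bouguer anomaly = 148.70 − (111.56) = 37.14 mGal
Complete Bouguer anomaly = 37.14 + 5.57 = 42.71 mGal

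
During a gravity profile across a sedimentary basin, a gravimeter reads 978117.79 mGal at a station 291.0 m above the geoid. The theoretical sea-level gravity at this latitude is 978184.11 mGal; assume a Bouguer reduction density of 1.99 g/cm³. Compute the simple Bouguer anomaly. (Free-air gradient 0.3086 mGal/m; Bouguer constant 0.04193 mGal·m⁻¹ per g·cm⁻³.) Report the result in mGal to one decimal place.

Free-air correction = 0.3086 × 291.0 = 89.80 mGal
Free-air anomaly = 978117.79 − 978184.11 + (89.80) = 23.48 mGal
Bouguer slab correction = 0.04193 × 1.99 × 291.0 = 24.28 mGal
Simple Bouguer anomaly = 23.48 − (24.28) = -0.80 mGal

-0.8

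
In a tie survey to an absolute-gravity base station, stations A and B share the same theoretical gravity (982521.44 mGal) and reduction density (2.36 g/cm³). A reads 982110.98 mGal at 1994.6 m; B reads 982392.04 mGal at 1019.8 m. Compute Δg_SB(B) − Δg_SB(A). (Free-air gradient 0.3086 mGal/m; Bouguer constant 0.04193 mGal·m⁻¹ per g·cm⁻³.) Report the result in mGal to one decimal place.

Δg_SB(A) = 982110.98 − 982521.44 + 0.3086×1994.6 − 0.04193×2.36×1994.6 = 7.70 mGal
Δg_SB(B) = 982392.04 − 982521.44 + 0.3086×1019.8 − 0.04193×2.36×1019.8 = 84.40 mGal
Difference = 84.40 − (7.70) = 76.70 mGal

76.7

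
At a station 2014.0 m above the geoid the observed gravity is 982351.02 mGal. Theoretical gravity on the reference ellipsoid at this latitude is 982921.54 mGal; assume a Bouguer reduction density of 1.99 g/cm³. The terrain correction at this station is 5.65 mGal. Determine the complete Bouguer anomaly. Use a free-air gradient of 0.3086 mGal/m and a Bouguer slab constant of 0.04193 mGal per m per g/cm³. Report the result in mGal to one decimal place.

-111.4

Free-air correction = 0.3086 × 2014.0 = 621.52 mGal
Free-air anomaly = 982351.02 − 982921.54 + (621.52) = 51.00 mGal
Bouguer slab correction = 0.04193 × 1.99 × 2014.0 = 168.05 mGal
Simple Bouguer anomaly = 51.00 − (168.05) = -117.05 mGal
Complete Bouguer anomaly = -117.05 + 5.65 = -111.40 mGal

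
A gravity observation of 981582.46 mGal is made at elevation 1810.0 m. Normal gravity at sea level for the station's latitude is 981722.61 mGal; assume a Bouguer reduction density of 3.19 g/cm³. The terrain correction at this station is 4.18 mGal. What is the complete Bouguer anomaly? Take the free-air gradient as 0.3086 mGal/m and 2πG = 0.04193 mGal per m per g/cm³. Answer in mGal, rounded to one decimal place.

Free-air correction = 0.3086 × 1810.0 = 558.57 mGal
Free-air anomaly = 981582.46 − 981722.61 + (558.57) = 418.42 mGal
Bouguer slab correction = 0.04193 × 3.19 × 1810.0 = 242.10 mGal
Simple Bouguer anomaly = 418.42 − (242.10) = 176.32 mGal
Complete Bouguer anomaly = 176.32 + 4.18 = 180.50 mGal

180.5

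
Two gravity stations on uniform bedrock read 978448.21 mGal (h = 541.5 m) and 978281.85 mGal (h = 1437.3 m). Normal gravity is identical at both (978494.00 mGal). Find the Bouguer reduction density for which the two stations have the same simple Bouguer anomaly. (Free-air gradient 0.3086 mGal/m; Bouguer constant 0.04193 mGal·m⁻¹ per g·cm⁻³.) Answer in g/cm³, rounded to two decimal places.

Δg_obs = 978281.85 − 978448.21 = -166.36 mGal over Δh = 1437.3 − 541.5 = 895.8 m
Equal Bouguer anomalies ⇒ Δg_obs + (0.3086 − 0.04193ρ)·Δh = 0
0.3086 − 0.04193ρ = −Δg_obs/Δh = 0.18571
ρ = (0.3086 − 0.18571) / 0.04193 = 2.93 g/cm³

2.93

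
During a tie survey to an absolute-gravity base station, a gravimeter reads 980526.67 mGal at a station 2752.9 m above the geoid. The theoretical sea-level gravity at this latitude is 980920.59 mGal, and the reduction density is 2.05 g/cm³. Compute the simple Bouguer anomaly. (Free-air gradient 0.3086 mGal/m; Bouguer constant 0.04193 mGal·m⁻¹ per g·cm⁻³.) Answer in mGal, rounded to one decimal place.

Free-air correction = 0.3086 × 2752.9 = 849.54 mGal
Free-air anomaly = 980526.67 − 980920.59 + (849.54) = 455.62 mGal
Bouguer slab correction = 0.04193 × 2.05 × 2752.9 = 236.63 mGal
Simple Bouguer anomaly = 455.62 − (236.63) = 218.99 mGal

219.0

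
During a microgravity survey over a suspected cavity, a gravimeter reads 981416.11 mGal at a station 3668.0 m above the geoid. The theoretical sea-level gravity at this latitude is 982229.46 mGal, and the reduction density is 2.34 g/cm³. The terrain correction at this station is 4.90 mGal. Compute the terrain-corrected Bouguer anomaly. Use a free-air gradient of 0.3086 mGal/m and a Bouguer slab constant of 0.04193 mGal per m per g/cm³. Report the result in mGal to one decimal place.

-36.4

Free-air correction = 0.3086 × 3668.0 = 1131.94 mGal
Free-air anomaly = 981416.11 − 982229.46 + (1131.94) = 318.59 mGal
Bouguer slab correction = 0.04193 × 2.34 × 3668.0 = 359.89 mGal
Simple Bouguer anomaly = 318.59 − (359.89) = -41.30 mGal
Complete Bouguer anomaly = -41.30 + 4.90 = -36.40 mGal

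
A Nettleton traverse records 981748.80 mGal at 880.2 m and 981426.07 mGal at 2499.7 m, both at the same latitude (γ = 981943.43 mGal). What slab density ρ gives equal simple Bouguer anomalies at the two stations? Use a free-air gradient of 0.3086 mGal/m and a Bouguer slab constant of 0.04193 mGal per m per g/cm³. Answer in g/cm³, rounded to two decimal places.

Δg_obs = 981426.07 − 981748.80 = -322.73 mGal over Δh = 2499.7 − 880.2 = 1619.5 m
Equal Bouguer anomalies ⇒ Δg_obs + (0.3086 − 0.04193ρ)·Δh = 0
0.3086 − 0.04193ρ = −Δg_obs/Δh = 0.19928
ρ = (0.3086 − 0.19928) / 0.04193 = 2.61 g/cm³

2.61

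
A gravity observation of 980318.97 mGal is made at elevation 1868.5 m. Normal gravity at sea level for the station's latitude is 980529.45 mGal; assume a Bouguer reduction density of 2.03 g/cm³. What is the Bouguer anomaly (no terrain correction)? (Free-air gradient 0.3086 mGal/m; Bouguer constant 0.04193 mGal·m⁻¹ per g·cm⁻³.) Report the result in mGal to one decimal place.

Free-air correction = 0.3086 × 1868.5 = 576.62 mGal
Free-air anomaly = 980318.97 − 980529.45 + (576.62) = 366.14 mGal
Bouguer slab correction = 0.04193 × 2.03 × 1868.5 = 159.04 mGal
Simple Bouguer anomaly = 366.14 − (159.04) = 207.10 mGal

207.1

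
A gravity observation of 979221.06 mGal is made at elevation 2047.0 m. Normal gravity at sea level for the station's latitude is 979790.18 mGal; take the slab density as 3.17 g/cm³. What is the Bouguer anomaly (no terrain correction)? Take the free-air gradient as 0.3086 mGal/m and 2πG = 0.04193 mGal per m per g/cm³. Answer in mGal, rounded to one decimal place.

Free-air correction = 0.3086 × 2047.0 = 631.70 mGal
Free-air anomaly = 979221.06 − 979790.18 + (631.70) = 62.58 mGal
Bouguer slab correction = 0.04193 × 3.17 × 2047.0 = 272.08 mGal
Simple Bouguer anomaly = 62.58 − (272.08) = -209.50 mGal

-209.5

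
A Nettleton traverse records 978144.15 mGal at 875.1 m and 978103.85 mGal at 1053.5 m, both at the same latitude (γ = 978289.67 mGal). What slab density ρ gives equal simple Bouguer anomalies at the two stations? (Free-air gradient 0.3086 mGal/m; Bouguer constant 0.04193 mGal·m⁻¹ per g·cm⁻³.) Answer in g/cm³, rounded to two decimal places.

1.97

Δg_obs = 978103.85 − 978144.15 = -40.30 mGal over Δh = 1053.5 − 875.1 = 178.4 m
Equal Bouguer anomalies ⇒ Δg_obs + (0.3086 − 0.04193ρ)·Δh = 0
0.3086 − 0.04193ρ = −Δg_obs/Δh = 0.22590
ρ = (0.3086 − 0.22590) / 0.04193 = 1.97 g/cm³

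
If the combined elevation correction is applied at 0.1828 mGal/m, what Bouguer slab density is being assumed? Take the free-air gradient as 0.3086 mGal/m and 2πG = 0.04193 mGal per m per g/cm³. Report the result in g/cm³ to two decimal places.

0.1828 = 0.3086 − 0.04193 × ρ
ρ = (0.3086 − 0.1828) / 0.04193 = 3.00 g/cm³

3.00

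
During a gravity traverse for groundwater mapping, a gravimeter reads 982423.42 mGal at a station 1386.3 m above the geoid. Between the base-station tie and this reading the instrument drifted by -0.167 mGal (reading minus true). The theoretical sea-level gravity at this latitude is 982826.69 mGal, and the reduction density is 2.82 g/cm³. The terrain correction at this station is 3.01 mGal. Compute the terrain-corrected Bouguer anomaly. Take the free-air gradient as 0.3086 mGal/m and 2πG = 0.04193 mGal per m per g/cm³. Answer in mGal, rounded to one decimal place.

-136.2

Drift-corrected reading = 982423.42 − (-0.167) = 982423.587 mGal
Free-air correction = 0.3086 × 1386.3 = 427.81 mGal
Free-air anomaly = 982423.587 − 982826.69 + (427.81) = 24.707 mGal
Bouguer slab correction = 0.04193 × 2.82 × 1386.3 = 163.92 mGal
Simple Bouguer anomaly = 24.707 − (163.92) = -139.213 mGal
Complete Bouguer anomaly = -139.213 + 3.01 = -136.203 mGal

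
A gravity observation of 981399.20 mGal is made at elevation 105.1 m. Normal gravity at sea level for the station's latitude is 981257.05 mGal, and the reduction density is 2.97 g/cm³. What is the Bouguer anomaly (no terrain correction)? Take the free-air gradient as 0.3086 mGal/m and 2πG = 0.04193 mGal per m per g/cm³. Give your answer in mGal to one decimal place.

161.5

Free-air correction = 0.3086 × 105.1 = 32.43 mGal
Free-air anomaly = 981399.20 − 981257.05 + (32.43) = 174.58 mGal
Bouguer slab correction = 0.04193 × 2.97 × 105.1 = 13.09 mGal
Simple Bouguer anomaly = 174.58 − (13.09) = 161.49 mGal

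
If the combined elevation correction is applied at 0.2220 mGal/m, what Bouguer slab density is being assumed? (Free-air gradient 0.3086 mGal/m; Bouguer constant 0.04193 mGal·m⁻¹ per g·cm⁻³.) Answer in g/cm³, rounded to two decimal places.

0.2220 = 0.3086 − 0.04193 × ρ
ρ = (0.3086 − 0.2220) / 0.04193 = 2.07 g/cm³

2.07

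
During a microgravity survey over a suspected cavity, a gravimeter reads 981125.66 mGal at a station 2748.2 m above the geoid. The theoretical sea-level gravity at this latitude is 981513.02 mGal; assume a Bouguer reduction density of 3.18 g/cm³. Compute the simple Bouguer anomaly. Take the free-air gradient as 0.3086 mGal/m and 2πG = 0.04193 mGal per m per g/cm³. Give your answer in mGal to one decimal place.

Free-air correction = 0.3086 × 2748.2 = 848.09 mGal
Free-air anomaly = 981125.66 − 981513.02 + (848.09) = 460.73 mGal
Bouguer slab correction = 0.04193 × 3.18 × 2748.2 = 366.44 mGal
Simple Bouguer anomaly = 460.73 − (366.44) = 94.29 mGal

94.3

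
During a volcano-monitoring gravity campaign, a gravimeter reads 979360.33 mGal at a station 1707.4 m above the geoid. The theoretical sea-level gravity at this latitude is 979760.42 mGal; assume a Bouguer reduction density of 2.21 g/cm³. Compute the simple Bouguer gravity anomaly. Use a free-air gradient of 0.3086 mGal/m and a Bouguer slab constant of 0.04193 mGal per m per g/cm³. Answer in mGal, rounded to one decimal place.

-31.4

Free-air correction = 0.3086 × 1707.4 = 526.90 mGal
Free-air anomaly = 979360.33 − 979760.42 + (526.90) = 126.81 mGal
Bouguer slab correction = 0.04193 × 2.21 × 1707.4 = 158.22 mGal
Simple Bouguer anomaly = 126.81 − (158.22) = -31.41 mGal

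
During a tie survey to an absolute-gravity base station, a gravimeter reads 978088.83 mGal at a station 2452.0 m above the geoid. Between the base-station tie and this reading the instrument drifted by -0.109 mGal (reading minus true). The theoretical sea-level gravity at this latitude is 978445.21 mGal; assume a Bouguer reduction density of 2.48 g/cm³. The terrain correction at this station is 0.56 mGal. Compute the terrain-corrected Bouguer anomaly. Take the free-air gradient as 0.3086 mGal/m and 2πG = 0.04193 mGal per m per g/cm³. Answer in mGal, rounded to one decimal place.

146.0

Drift-corrected reading = 978088.83 − (-0.109) = 978088.939 mGal
Free-air correction = 0.3086 × 2452.0 = 756.69 mGal
Free-air anomaly = 978088.939 − 978445.21 + (756.69) = 400.419 mGal
Bouguer slab correction = 0.04193 × 2.48 × 2452.0 = 254.97 mGal
Simple Bouguer anomaly = 400.419 − (254.97) = 145.449 mGal
Complete Bouguer anomaly = 145.449 + 0.56 = 146.009 mGal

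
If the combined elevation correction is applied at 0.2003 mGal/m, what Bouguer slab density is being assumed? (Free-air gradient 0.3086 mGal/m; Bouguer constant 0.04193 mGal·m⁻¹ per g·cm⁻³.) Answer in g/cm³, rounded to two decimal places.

0.2003 = 0.3086 − 0.04193 × ρ
ρ = (0.3086 − 0.2003) / 0.04193 = 2.58 g/cm³

2.58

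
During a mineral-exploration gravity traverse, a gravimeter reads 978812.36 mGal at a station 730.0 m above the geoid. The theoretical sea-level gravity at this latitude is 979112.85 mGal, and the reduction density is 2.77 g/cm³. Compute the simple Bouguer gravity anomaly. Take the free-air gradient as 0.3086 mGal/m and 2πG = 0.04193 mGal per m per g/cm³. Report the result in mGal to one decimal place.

-160.0

Free-air correction = 0.3086 × 730.0 = 225.28 mGal
Free-air anomaly = 978812.36 − 979112.85 + (225.28) = -75.21 mGal
Bouguer slab correction = 0.04193 × 2.77 × 730.0 = 84.79 mGal
Simple Bouguer anomaly = -75.21 − (84.79) = -160.00 mGal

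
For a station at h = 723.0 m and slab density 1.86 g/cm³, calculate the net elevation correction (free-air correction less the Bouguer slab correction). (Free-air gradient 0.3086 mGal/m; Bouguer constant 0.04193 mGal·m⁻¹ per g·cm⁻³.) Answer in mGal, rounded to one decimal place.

Combined gradient = 0.3086 − 0.04193 × 1.86 = 0.2306102 mGal/m
Combined elevation correction = 0.2306102 × 723.0 = 166.7 mGal

166.7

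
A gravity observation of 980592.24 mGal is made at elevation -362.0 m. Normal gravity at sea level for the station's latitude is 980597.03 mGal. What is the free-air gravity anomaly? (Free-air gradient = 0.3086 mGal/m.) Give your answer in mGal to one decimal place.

Free-air correction = 0.3086 × -362.0 = -111.71 mGal
Free-air anomaly = 980592.24 − 980597.03 + (-111.71) = -116.50 mGal

-116.5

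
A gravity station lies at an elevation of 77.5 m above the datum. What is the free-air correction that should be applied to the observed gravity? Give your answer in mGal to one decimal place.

Free-air correction = 0.3086 × 77.5 = 23.9 mGal

23.9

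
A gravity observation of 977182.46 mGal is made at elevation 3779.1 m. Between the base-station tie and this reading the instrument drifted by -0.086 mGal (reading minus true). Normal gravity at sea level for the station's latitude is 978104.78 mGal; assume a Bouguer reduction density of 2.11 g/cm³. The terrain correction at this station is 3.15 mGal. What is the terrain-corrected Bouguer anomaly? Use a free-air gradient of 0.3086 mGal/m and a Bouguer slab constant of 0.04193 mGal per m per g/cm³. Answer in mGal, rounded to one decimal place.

-87.2

Drift-corrected reading = 977182.46 − (-0.086) = 977182.546 mGal
Free-air correction = 0.3086 × 3779.1 = 1166.23 mGal
Free-air anomaly = 977182.546 − 978104.78 + (1166.23) = 243.996 mGal
Bouguer slab correction = 0.04193 × 2.11 × 3779.1 = 334.35 mGal
Simple Bouguer anomaly = 243.996 − (334.35) = -90.354 mGal
Complete Bouguer anomaly = -90.354 + 3.15 = -87.204 mGal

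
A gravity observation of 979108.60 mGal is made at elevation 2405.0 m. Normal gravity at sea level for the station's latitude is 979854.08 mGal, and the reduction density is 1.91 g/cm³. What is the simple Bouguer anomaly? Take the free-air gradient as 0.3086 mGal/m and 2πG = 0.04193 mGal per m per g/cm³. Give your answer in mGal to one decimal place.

Free-air correction = 0.3086 × 2405.0 = 742.18 mGal
Free-air anomaly = 979108.60 − 979854.08 + (742.18) = -3.30 mGal
Bouguer slab correction = 0.04193 × 1.91 × 2405.0 = 192.61 mGal
Simple Bouguer anomaly = -3.30 − (192.61) = -195.91 mGal

-195.9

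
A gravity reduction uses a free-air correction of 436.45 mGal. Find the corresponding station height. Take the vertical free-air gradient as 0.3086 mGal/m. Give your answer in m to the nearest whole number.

h = 436.45 / 0.3086 = 1414.29 m

1414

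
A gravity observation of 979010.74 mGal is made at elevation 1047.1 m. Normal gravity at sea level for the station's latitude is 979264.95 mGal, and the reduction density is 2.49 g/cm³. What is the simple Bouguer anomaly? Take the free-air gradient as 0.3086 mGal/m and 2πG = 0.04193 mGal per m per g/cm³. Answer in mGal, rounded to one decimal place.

Free-air correction = 0.3086 × 1047.1 = 323.14 mGal
Free-air anomaly = 979010.74 − 979264.95 + (323.14) = 68.93 mGal
Bouguer slab correction = 0.04193 × 2.49 × 1047.1 = 109.32 mGal
Simple Bouguer anomaly = 68.93 − (109.32) = -40.39 mGal

-40.4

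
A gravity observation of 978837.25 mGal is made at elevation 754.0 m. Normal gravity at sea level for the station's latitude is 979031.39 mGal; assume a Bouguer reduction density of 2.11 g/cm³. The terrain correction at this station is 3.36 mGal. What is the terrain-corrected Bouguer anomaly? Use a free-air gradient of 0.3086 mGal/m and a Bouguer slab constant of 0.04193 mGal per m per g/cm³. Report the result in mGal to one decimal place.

Free-air correction = 0.3086 × 754.0 = 232.68 mGal
Free-air anomaly = 978837.25 − 979031.39 + (232.68) = 38.54 mGal
Bouguer slab correction = 0.04193 × 2.11 × 754.0 = 66.71 mGal
Simple Bouguer anomaly = 38.54 − (66.71) = -28.17 mGal
Complete Bouguer anomaly = -28.17 + 3.36 = -24.81 mGal

-24.8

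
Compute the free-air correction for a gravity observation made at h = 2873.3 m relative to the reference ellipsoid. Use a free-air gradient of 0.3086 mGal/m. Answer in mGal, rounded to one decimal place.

886.7

Free-air correction = 0.3086 × 2873.3 = 886.7 mGal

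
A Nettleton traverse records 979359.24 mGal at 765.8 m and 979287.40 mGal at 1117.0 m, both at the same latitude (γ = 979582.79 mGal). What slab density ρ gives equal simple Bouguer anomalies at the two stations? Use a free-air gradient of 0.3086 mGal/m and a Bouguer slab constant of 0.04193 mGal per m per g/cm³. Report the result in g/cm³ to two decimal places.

Δg_obs = 979287.40 − 979359.24 = -71.84 mGal over Δh = 1117.0 − 765.8 = 351.2 m
Equal Bouguer anomalies ⇒ Δg_obs + (0.3086 − 0.04193ρ)·Δh = 0
0.3086 − 0.04193ρ = −Δg_obs/Δh = 0.20456
ρ = (0.3086 − 0.20456) / 0.04193 = 2.48 g/cm³

2.48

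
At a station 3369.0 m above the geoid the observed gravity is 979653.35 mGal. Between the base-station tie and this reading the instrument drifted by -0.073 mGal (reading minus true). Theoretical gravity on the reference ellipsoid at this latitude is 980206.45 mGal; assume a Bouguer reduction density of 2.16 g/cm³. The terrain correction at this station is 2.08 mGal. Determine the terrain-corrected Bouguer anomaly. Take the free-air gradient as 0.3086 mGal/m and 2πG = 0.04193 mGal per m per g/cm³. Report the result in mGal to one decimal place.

183.6

Drift-corrected reading = 979653.35 − (-0.073) = 979653.423 mGal
Free-air correction = 0.3086 × 3369.0 = 1039.67 mGal
Free-air anomaly = 979653.423 − 980206.45 + (1039.67) = 486.643 mGal
Bouguer slab correction = 0.04193 × 2.16 × 3369.0 = 305.13 mGal
Simple Bouguer anomaly = 486.643 − (305.13) = 181.513 mGal
Complete Bouguer anomaly = 181.513 + 2.08 = 183.593 mGal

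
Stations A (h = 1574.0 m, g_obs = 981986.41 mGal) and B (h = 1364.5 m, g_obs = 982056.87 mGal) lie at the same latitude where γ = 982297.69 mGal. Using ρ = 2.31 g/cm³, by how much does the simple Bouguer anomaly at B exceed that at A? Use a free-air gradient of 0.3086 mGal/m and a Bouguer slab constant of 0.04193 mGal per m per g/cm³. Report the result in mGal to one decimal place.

Δg_SB(A) = 981986.41 − 982297.69 + 0.3086×1574.0 − 0.04193×2.31×1574.0 = 22.00 mGal
Δg_SB(B) = 982056.87 − 982297.69 + 0.3086×1364.5 − 0.04193×2.31×1364.5 = 48.10 mGal
Difference = 48.10 − (22.00) = 26.10 mGal

26.1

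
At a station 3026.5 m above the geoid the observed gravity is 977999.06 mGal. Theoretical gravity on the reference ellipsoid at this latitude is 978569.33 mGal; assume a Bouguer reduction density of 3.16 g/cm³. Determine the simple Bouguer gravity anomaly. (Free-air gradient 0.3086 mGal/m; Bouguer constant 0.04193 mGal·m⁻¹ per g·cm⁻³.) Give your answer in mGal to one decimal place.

Free-air correction = 0.3086 × 3026.5 = 933.98 mGal
Free-air anomaly = 977999.06 − 978569.33 + (933.98) = 363.71 mGal
Bouguer slab correction = 0.04193 × 3.16 × 3026.5 = 401.01 mGal
Simple Bouguer anomaly = 363.71 − (401.01) = -37.30 mGal

-37.3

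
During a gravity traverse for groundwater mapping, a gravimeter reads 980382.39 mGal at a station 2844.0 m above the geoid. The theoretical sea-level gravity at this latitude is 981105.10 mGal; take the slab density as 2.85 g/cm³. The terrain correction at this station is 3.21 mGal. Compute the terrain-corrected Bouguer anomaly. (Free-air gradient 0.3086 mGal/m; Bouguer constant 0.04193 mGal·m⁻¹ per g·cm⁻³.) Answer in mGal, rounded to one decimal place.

-181.7

Free-air correction = 0.3086 × 2844.0 = 877.66 mGal
Free-air anomaly = 980382.39 − 981105.10 + (877.66) = 154.95 mGal
Bouguer slab correction = 0.04193 × 2.85 × 2844.0 = 339.86 mGal
Simple Bouguer anomaly = 154.95 − (339.86) = -184.91 mGal
Complete Bouguer anomaly = -184.91 + 3.21 = -181.70 mGal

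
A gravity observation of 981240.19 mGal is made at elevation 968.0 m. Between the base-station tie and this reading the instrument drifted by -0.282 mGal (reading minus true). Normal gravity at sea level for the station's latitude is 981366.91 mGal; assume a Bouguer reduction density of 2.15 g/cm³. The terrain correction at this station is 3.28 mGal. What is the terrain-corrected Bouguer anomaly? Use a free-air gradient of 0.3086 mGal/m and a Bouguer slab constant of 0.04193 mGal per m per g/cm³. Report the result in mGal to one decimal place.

Drift-corrected reading = 981240.19 − (-0.282) = 981240.472 mGal
Free-air correction = 0.3086 × 968.0 = 298.72 mGal
Free-air anomaly = 981240.472 − 981366.91 + (298.72) = 172.282 mGal
Bouguer slab correction = 0.04193 × 2.15 × 968.0 = 87.26 mGal
Simple Bouguer anomaly = 172.282 − (87.26) = 85.022 mGal
Complete Bouguer anomaly = 85.022 + 3.28 = 88.302 mGal

88.3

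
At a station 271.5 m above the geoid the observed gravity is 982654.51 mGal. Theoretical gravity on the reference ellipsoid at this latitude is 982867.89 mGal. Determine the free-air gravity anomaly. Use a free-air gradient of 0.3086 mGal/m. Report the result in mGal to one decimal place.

Free-air correction = 0.3086 × 271.5 = 83.78 mGal
Free-air anomaly = 982654.51 − 982867.89 + (83.78) = -129.60 mGal

-129.6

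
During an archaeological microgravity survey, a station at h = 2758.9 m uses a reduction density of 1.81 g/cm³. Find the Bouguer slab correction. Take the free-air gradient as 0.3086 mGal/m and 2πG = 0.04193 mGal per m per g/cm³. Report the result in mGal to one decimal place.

209.4

Bouguer slab correction = 0.04193 × 1.81 × 2758.9 = 209.4 mGal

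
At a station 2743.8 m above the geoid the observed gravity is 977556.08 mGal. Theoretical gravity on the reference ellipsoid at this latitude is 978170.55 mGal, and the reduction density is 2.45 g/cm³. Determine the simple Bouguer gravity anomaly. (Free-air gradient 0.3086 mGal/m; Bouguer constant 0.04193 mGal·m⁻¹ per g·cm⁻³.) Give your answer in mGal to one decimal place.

-49.6

Free-air correction = 0.3086 × 2743.8 = 846.74 mGal
Free-air anomaly = 977556.08 − 978170.55 + (846.74) = 232.27 mGal
Bouguer slab correction = 0.04193 × 2.45 × 2743.8 = 281.87 mGal
Simple Bouguer anomaly = 232.27 − (281.87) = -49.60 mGal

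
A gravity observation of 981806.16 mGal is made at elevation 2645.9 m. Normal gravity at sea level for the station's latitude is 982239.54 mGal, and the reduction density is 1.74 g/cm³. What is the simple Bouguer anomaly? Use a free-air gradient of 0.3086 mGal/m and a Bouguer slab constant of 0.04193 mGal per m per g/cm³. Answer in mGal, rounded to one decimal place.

Free-air correction = 0.3086 × 2645.9 = 816.52 mGal
Free-air anomaly = 981806.16 − 982239.54 + (816.52) = 383.14 mGal
Bouguer slab correction = 0.04193 × 1.74 × 2645.9 = 193.04 mGal
Simple Bouguer anomaly = 383.14 − (193.04) = 190.10 mGal

190.1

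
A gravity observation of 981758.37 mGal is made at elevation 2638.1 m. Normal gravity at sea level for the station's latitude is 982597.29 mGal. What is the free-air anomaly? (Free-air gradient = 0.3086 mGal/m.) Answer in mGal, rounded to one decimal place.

Free-air correction = 0.3086 × 2638.1 = 814.12 mGal
Free-air anomaly = 981758.37 − 982597.29 + (814.12) = -24.80 mGal

-24.8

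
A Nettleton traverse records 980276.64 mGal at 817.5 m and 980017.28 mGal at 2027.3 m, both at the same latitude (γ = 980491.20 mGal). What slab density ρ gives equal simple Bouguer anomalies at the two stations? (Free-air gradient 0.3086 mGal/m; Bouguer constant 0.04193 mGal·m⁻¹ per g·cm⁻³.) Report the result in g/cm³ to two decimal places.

Δg_obs = 980017.28 − 980276.64 = -259.36 mGal over Δh = 2027.3 − 817.5 = 1209.8 m
Equal Bouguer anomalies ⇒ Δg_obs + (0.3086 − 0.04193ρ)·Δh = 0
0.3086 − 0.04193ρ = −Δg_obs/Δh = 0.21438
ρ = (0.3086 − 0.21438) / 0.04193 = 2.25 g/cm³

2.25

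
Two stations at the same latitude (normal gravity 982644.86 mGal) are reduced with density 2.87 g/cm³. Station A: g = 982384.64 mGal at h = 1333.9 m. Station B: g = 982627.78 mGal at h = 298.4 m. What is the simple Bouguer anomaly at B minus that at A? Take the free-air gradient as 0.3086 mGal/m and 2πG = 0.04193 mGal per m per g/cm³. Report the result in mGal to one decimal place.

Δg_SB(A) = 982384.64 − 982644.86 + 0.3086×1333.9 − 0.04193×2.87×1333.9 = -9.10 mGal
Δg_SB(B) = 982627.78 − 982644.86 + 0.3086×298.4 − 0.04193×2.87×298.4 = 39.10 mGal
Difference = 39.10 − (-9.10) = 48.20 mGal

48.2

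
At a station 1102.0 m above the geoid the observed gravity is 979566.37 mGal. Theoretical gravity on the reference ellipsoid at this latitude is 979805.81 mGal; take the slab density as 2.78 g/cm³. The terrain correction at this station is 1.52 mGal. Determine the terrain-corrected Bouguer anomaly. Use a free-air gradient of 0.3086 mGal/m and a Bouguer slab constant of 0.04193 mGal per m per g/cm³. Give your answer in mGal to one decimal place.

Free-air correction = 0.3086 × 1102.0 = 340.08 mGal
Free-air anomaly = 979566.37 − 979805.81 + (340.08) = 100.64 mGal
Bouguer slab correction = 0.04193 × 2.78 × 1102.0 = 128.46 mGal
Simple Bouguer anomaly = 100.64 − (128.46) = -27.82 mGal
Complete Bouguer anomaly = -27.82 + 1.52 = -26.30 mGal

-26.3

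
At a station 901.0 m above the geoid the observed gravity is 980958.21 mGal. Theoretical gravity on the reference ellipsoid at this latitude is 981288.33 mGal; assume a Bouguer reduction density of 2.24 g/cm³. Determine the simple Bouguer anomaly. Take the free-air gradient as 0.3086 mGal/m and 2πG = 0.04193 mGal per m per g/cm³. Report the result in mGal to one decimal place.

Free-air correction = 0.3086 × 901.0 = 278.05 mGal
Free-air anomaly = 980958.21 − 981288.33 + (278.05) = -52.07 mGal
Bouguer slab correction = 0.04193 × 2.24 × 901.0 = 84.62 mGal
Simple Bouguer anomaly = -52.07 − (84.62) = -136.69 mGal

-136.7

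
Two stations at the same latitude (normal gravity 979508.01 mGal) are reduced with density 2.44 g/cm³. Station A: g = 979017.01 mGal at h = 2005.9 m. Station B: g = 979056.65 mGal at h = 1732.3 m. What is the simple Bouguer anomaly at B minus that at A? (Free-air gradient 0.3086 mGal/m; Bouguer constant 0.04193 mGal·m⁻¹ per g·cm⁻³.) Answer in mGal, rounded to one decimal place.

-16.8

Δg_SB(A) = 979017.01 − 979508.01 + 0.3086×2005.9 − 0.04193×2.44×2005.9 = -77.20 mGal
Δg_SB(B) = 979056.65 − 979508.01 + 0.3086×1732.3 − 0.04193×2.44×1732.3 = -94.00 mGal
Difference = -94.00 − (-77.20) = -16.80 mGal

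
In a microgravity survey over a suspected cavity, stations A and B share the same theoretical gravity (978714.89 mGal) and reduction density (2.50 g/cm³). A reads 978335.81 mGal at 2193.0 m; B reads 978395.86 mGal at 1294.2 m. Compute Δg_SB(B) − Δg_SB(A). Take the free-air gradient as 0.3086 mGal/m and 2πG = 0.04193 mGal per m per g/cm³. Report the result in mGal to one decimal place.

Δg_SB(A) = 978335.81 − 978714.89 + 0.3086×2193.0 − 0.04193×2.50×2193.0 = 67.80 mGal
Δg_SB(B) = 978395.86 − 978714.89 + 0.3086×1294.2 − 0.04193×2.50×1294.2 = -55.30 mGal
Difference = -55.30 − (67.80) = -123.10 mGal

-123.1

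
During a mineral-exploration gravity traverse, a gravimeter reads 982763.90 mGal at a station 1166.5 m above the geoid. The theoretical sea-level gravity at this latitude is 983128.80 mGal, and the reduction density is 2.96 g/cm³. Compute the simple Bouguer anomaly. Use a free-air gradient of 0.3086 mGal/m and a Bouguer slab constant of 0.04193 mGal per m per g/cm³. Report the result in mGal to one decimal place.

Free-air correction = 0.3086 × 1166.5 = 359.98 mGal
Free-air anomaly = 982763.90 − 983128.80 + (359.98) = -4.92 mGal
Bouguer slab correction = 0.04193 × 2.96 × 1166.5 = 144.78 mGal
Simple Bouguer anomaly = -4.92 − (144.78) = -149.70 mGal

-149.7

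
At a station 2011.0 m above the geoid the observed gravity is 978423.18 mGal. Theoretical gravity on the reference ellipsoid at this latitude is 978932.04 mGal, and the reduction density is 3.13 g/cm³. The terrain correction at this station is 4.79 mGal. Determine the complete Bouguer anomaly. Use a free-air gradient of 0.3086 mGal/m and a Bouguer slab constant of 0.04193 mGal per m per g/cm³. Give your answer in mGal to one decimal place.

Free-air correction = 0.3086 × 2011.0 = 620.59 mGal
Free-air anomaly = 978423.18 − 978932.04 + (620.59) = 111.73 mGal
Bouguer slab correction = 0.04193 × 3.13 × 2011.0 = 263.93 mGal
Simple Bouguer anomaly = 111.73 − (263.93) = -152.20 mGal
Complete Bouguer anomaly = -152.20 + 4.79 = -147.41 mGal

-147.4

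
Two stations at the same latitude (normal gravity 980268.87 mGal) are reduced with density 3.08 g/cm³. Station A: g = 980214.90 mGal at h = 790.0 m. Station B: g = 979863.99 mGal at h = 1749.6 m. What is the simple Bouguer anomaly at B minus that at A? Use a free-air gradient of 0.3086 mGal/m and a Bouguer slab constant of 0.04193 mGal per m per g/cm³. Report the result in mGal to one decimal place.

Δg_SB(A) = 980214.90 − 980268.87 + 0.3086×790.0 − 0.04193×3.08×790.0 = 87.80 mGal
Δg_SB(B) = 979863.99 − 980268.87 + 0.3086×1749.6 − 0.04193×3.08×1749.6 = -90.90 mGal
Difference = -90.90 − (87.80) = -178.70 mGal

-178.7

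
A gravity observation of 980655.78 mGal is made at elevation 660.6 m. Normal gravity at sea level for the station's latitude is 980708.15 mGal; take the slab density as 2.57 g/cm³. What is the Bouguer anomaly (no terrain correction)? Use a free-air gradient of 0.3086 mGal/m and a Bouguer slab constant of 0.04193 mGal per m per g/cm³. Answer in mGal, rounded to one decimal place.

Free-air correction = 0.3086 × 660.6 = 203.86 mGal
Free-air anomaly = 980655.78 − 980708.15 + (203.86) = 151.49 mGal
Bouguer slab correction = 0.04193 × 2.57 × 660.6 = 71.19 mGal
Simple Bouguer anomaly = 151.49 − (71.19) = 80.30 mGal

80.3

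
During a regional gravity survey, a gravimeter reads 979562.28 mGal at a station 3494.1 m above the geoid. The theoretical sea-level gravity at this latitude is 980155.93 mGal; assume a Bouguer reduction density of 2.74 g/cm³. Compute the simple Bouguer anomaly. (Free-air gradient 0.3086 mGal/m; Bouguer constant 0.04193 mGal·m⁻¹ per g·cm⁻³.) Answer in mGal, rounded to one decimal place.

Free-air correction = 0.3086 × 3494.1 = 1078.28 mGal
Free-air anomaly = 979562.28 − 980155.93 + (1078.28) = 484.63 mGal
Bouguer slab correction = 0.04193 × 2.74 × 3494.1 = 401.43 mGal
Simple Bouguer anomaly = 484.63 − (401.43) = 83.20 mGal

83.2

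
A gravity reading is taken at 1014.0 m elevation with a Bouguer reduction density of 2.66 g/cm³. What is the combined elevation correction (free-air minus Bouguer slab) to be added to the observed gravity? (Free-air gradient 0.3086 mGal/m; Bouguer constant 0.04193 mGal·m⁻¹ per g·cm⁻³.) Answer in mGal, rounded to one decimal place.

199.8

Combined gradient = 0.3086 − 0.04193 × 2.66 = 0.1970662 mGal/m
Combined elevation correction = 0.1970662 × 1014.0 = 199.8 mGal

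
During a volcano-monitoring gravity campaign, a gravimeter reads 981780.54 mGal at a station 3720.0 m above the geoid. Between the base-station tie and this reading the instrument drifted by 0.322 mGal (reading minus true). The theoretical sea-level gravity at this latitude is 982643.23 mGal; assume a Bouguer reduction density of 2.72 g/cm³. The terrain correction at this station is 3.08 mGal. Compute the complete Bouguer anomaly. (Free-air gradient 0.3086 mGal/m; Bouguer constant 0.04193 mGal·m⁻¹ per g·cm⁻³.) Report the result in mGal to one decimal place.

Drift-corrected reading = 981780.54 − (0.322) = 981780.218 mGal
Free-air correction = 0.3086 × 3720.0 = 1147.99 mGal
Free-air anomaly = 981780.218 − 982643.23 + (1147.99) = 284.978 mGal
Bouguer slab correction = 0.04193 × 2.72 × 3720.0 = 424.26 mGal
Simple Bouguer anomaly = 284.978 − (424.26) = -139.282 mGal
Complete Bouguer anomaly = -139.282 + 3.08 = -136.202 mGal

-136.2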